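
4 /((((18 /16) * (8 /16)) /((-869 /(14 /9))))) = -27808 /7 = -3972.57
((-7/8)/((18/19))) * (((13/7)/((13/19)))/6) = -361/864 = -0.42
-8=-8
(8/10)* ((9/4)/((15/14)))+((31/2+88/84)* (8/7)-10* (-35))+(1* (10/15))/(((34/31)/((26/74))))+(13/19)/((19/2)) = 309489038381/834478575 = 370.88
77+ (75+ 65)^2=19677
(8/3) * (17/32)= 17/12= 1.42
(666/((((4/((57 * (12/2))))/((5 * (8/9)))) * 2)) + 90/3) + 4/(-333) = 42147806/333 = 126569.99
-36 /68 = -9 /17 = -0.53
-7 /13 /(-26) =7 /338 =0.02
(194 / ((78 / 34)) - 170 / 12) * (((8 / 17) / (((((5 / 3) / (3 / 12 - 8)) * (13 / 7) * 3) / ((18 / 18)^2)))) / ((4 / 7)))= -490637 / 10140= -48.39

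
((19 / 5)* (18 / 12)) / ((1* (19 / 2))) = 3 / 5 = 0.60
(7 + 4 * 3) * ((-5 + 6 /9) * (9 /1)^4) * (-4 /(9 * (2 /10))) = 1200420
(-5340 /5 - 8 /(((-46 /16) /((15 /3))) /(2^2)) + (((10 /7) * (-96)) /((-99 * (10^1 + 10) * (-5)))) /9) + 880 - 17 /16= -510348413 /3825360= -133.41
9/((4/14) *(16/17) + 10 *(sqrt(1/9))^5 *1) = 260253/8966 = 29.03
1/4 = 0.25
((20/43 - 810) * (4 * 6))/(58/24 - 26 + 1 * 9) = 2005056/1505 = 1332.26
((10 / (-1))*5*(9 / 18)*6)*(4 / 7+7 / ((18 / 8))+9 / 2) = -25775 / 21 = -1227.38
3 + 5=8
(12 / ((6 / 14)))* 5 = 140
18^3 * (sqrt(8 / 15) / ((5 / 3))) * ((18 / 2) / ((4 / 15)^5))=17055599.04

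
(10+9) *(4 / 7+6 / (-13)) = 190 / 91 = 2.09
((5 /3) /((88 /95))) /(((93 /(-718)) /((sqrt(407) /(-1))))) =170525*sqrt(407) /12276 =280.24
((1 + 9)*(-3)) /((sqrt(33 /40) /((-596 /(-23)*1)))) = -855.88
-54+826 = 772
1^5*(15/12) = 5/4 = 1.25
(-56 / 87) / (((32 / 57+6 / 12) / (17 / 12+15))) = -104804 / 10527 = -9.96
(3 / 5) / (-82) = -3 / 410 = -0.01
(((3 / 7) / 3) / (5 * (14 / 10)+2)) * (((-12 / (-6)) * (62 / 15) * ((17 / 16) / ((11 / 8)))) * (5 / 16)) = 527 / 16632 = 0.03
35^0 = 1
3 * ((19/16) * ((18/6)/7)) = 171/112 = 1.53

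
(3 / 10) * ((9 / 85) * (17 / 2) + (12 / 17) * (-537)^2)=103813299 / 1700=61066.65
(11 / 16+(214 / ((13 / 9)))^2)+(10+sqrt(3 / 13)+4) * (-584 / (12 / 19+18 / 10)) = 1658628835 / 89232 - 55480 * sqrt(39) / 3003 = 18472.45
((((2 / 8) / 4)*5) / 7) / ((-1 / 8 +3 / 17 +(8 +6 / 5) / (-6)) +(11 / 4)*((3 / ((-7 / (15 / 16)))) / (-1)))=-5100 / 43063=-0.12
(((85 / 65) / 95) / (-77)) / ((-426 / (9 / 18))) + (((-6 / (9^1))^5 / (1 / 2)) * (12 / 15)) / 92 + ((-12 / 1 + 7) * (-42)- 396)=-28075559744593 / 150942011220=-186.00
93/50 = 1.86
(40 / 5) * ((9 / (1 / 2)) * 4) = 576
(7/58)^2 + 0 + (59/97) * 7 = 1394085/326308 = 4.27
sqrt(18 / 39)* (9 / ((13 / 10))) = 90* sqrt(78) / 169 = 4.70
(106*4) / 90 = 212 / 45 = 4.71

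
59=59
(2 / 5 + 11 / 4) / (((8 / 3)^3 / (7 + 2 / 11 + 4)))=209223 / 112640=1.86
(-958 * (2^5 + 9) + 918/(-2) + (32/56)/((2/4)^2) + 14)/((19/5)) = -1390225/133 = -10452.82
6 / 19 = 0.32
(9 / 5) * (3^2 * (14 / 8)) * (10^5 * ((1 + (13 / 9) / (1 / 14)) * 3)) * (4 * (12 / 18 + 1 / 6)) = 601650000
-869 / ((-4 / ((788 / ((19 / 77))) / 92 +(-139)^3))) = -509929345123 / 874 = -583443186.64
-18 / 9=-2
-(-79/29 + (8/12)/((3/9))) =21/29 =0.72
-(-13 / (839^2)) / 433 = 13 / 304797793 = 0.00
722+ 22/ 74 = 26725/ 37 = 722.30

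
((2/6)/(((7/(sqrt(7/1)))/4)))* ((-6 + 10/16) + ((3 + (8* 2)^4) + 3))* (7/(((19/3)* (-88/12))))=-142989* sqrt(7)/76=-4977.81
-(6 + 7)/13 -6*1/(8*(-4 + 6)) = -11/8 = -1.38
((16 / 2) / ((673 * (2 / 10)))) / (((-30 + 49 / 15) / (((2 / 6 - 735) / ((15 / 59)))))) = 5201440 / 809619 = 6.42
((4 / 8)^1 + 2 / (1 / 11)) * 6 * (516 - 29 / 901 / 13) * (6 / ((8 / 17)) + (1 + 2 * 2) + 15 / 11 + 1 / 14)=4821292936485 / 3607604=1336425.21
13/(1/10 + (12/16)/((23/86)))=1495/334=4.48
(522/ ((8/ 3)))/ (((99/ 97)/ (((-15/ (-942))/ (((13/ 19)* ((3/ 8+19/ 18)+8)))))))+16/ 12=851783/ 471471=1.81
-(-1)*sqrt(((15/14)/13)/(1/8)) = 2*sqrt(1365)/91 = 0.81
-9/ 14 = -0.64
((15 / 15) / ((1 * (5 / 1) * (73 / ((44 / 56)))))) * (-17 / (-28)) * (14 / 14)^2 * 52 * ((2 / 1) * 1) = 2431 / 17885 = 0.14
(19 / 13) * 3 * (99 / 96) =1881 / 416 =4.52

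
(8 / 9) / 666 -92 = -275720 / 2997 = -92.00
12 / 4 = 3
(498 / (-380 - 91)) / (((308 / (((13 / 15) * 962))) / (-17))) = 8822983 / 181335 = 48.66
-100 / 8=-25 / 2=-12.50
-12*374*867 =-3891096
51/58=0.88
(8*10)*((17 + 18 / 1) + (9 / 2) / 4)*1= 2890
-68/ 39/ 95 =-68/ 3705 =-0.02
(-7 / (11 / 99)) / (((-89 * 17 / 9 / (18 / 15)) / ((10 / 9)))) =756 / 1513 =0.50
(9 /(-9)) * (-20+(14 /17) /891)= 302926 /15147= 20.00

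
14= 14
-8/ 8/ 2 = -1/ 2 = -0.50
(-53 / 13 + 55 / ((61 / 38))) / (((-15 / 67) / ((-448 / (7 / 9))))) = 307925568 / 3965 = 77660.93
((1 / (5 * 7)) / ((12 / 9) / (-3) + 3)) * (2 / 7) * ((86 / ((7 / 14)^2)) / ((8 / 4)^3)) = 774 / 5635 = 0.14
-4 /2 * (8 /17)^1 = -16 /17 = -0.94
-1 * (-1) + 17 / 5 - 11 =-33 / 5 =-6.60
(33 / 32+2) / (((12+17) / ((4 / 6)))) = 97 / 1392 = 0.07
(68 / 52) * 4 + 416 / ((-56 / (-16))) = 11292 / 91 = 124.09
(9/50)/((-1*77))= -9/3850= -0.00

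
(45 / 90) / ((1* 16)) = 1 / 32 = 0.03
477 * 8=3816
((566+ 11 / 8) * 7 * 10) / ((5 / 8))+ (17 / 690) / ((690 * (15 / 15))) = 30254250617 / 476100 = 63546.00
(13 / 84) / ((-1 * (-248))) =13 / 20832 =0.00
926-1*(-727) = 1653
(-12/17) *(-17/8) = 3/2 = 1.50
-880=-880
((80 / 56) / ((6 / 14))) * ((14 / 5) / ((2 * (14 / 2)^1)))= 2 / 3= 0.67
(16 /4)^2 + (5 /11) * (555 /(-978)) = 56451 /3586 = 15.74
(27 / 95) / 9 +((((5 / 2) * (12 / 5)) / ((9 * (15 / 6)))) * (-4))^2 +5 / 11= 76364 / 47025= 1.62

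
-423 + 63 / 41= -17280 / 41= -421.46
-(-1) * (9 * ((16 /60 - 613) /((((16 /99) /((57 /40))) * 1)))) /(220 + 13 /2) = -51864813 /241600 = -214.67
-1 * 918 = -918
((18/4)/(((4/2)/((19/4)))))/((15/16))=57/5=11.40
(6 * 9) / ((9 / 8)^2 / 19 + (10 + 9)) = 65664 / 23185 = 2.83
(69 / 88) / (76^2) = 69 / 508288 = 0.00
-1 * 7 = -7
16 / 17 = 0.94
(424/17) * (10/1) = 4240/17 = 249.41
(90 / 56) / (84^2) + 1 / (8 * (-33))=-2579 / 724416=-0.00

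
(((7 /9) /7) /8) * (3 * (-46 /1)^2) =529 /6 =88.17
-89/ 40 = -2.22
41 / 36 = 1.14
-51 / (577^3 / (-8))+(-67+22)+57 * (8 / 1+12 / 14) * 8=5370540625437 / 1344700231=3993.86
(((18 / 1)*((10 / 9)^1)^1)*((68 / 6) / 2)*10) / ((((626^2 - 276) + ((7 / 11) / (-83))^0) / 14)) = 6800 / 167829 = 0.04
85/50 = 17/10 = 1.70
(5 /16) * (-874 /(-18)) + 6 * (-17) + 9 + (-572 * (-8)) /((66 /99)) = 977209 /144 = 6786.17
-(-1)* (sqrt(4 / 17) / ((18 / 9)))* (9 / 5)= 9* sqrt(17) / 85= 0.44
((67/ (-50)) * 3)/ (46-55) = 67/ 150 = 0.45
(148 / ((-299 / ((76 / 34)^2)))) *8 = -1709696 / 86411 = -19.79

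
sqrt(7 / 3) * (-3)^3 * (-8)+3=3+72 * sqrt(21)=332.95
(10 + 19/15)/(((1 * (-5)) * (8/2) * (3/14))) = -2.63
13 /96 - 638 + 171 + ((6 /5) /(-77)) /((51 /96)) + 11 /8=-292494847 /628320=-465.52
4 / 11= 0.36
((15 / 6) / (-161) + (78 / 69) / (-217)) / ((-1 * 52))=9 / 22568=0.00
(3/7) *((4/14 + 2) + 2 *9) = 426/49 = 8.69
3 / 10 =0.30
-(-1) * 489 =489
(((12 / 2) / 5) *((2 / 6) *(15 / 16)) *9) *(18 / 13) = 243 / 52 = 4.67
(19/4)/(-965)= -19/3860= -0.00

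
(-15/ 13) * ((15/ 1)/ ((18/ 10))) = -125/ 13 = -9.62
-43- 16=-59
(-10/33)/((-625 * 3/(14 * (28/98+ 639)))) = 716/495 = 1.45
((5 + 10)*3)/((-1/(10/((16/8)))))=-225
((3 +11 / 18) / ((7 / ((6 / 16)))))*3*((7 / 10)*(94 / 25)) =1.53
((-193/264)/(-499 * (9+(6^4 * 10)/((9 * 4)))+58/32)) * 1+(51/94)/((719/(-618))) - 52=-172370934957847/3285362590323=-52.47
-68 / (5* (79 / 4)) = -272 / 395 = -0.69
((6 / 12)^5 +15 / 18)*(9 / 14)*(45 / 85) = 2241 / 7616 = 0.29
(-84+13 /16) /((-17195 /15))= 3993 /55024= 0.07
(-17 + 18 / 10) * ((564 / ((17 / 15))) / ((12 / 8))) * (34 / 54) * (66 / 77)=-57152 / 21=-2721.52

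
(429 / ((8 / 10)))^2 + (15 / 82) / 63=3961482565 / 13776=287564.07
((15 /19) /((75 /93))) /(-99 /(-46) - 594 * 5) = -1426 /4323165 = -0.00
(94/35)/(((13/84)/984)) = 1109952/65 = 17076.18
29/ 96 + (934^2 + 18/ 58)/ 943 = 2429433031/ 2625312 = 925.39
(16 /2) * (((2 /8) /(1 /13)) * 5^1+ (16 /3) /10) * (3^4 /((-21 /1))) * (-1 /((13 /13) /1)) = 18126 /35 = 517.89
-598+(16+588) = 6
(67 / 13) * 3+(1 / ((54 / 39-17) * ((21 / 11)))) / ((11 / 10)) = 855173 / 55419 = 15.43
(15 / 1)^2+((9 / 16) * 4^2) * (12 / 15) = 232.20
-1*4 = -4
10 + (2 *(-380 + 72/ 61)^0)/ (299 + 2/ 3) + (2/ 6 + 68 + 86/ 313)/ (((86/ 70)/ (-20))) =-40178162408/ 36298923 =-1106.87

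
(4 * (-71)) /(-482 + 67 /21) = 5964 /10055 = 0.59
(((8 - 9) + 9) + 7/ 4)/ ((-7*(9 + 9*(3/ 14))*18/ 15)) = -65/ 612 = -0.11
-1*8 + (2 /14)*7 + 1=-6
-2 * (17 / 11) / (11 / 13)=-442 / 121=-3.65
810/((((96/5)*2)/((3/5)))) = 405/32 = 12.66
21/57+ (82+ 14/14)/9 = 1640/171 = 9.59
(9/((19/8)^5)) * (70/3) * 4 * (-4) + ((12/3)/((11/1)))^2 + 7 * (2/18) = -117445608611/2696471811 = -43.56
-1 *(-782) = 782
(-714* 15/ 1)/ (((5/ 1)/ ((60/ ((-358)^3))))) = 16065/ 5735339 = 0.00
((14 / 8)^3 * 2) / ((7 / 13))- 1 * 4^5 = -32131 / 32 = -1004.09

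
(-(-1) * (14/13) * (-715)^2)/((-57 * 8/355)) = -97722625/228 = -428608.00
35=35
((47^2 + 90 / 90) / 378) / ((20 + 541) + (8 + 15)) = 1105 / 110376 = 0.01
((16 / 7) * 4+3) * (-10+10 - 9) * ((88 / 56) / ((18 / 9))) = -8415 / 98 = -85.87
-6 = -6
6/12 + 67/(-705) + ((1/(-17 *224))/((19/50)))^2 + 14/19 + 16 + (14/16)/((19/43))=17642702749073/922635598080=19.12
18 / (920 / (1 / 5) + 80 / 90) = 0.00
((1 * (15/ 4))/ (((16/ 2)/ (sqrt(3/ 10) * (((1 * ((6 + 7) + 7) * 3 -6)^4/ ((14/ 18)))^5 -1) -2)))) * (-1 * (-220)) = -825/ 4 + 433083549822625895381277739795522605395805 * sqrt(30)/ 268912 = 8821087549914644401837471000000000000.00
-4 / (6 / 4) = -8 / 3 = -2.67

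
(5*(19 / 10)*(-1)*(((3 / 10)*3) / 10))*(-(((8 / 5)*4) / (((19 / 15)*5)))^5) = 9172942848 / 10181328125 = 0.90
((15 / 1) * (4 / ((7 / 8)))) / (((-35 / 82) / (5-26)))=23616 / 7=3373.71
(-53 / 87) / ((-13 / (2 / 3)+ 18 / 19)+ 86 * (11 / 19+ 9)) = -2014 / 2662113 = -0.00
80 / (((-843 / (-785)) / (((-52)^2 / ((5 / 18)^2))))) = 733584384 / 281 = 2610620.58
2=2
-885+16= -869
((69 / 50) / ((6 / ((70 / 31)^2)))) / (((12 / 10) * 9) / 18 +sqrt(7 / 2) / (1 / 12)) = -5635 / 4033317 +56350 * sqrt(14) / 4033317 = 0.05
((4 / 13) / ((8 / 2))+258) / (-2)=-3355 / 26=-129.04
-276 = -276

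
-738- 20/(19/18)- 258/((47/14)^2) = -32730630/41971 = -779.84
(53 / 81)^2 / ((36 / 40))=28090 / 59049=0.48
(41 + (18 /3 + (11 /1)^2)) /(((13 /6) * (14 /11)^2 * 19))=4356 /1729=2.52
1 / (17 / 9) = 0.53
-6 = -6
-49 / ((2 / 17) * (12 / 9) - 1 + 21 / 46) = 114954 / 907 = 126.74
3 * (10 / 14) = 15 / 7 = 2.14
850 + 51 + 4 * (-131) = 377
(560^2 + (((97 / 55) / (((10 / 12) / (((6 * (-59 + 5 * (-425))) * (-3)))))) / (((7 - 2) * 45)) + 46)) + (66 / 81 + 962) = 58467900002 / 185625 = 314978.59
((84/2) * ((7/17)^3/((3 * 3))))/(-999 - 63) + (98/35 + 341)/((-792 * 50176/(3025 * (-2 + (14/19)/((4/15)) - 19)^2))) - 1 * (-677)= 61871189249470471/92580533010432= 668.30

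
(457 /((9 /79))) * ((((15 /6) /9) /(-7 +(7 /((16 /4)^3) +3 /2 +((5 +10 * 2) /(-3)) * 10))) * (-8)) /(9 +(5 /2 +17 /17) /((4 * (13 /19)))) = 961206272 /98336241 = 9.77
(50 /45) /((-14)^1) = -5 /63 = -0.08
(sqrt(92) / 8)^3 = 23 * sqrt(23) / 64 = 1.72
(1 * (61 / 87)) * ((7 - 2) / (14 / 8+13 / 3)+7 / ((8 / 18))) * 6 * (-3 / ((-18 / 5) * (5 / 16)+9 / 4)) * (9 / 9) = -393572 / 2117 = -185.91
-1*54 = -54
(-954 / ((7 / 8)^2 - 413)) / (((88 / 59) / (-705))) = -317453040 / 290213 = -1093.86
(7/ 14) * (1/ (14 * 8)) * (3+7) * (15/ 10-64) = -625/ 224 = -2.79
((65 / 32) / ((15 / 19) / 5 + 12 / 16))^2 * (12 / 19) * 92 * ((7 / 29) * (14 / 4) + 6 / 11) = 71203925 / 176088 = 404.37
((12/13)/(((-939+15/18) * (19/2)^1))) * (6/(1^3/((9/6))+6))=-0.00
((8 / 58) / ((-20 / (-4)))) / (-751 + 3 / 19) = -38 / 1034285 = -0.00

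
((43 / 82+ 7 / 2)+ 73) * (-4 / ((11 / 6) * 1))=-75792 / 451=-168.05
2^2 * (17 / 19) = 68 / 19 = 3.58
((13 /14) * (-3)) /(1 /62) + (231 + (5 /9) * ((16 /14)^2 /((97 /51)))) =836536 /14259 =58.67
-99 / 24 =-33 / 8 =-4.12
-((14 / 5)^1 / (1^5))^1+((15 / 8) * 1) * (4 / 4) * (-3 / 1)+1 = -297 / 40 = -7.42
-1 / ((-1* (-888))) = -1 / 888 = -0.00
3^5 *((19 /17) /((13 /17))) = 4617 /13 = 355.15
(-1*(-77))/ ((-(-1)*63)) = 11/ 9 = 1.22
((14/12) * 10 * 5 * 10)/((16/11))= 9625/24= 401.04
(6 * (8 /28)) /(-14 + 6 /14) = -12 /95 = -0.13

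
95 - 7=88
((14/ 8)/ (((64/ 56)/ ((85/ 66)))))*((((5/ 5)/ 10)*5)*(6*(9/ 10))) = 7497/ 1408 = 5.32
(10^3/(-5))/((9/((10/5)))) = -400/9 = -44.44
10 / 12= 5 / 6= 0.83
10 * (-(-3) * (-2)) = -60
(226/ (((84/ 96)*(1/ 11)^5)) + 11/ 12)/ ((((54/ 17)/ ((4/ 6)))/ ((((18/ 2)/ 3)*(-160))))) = -2376030549640/ 567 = -4190530069.91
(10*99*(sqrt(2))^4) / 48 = 165 / 2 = 82.50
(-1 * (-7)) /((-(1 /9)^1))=-63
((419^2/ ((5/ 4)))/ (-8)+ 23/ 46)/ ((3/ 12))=-351112/ 5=-70222.40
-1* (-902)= 902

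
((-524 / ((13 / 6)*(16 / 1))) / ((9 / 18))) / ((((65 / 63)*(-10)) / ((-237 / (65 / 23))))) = -134961309 / 549250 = -245.72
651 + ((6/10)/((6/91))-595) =651/10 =65.10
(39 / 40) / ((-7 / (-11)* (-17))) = -429 / 4760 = -0.09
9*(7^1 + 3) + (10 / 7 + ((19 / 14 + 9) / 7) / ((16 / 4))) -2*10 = 28145 / 392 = 71.80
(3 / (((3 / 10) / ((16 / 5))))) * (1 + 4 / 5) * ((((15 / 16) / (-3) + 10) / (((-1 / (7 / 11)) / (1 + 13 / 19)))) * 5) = -624960 / 209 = -2990.24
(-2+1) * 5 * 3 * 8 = -120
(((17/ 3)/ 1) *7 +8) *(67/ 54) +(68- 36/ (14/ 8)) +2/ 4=60709/ 567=107.07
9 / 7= 1.29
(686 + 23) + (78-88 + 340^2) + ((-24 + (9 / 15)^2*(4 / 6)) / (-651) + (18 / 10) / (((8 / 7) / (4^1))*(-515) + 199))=76341617818 / 656425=116299.07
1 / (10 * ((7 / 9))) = 9 / 70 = 0.13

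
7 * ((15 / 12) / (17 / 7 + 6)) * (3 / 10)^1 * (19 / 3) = 931 / 472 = 1.97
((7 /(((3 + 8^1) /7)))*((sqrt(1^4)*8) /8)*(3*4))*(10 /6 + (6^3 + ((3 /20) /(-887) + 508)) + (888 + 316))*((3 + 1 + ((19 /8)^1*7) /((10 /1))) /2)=2279562001647 /7805600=292041.87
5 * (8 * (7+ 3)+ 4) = 420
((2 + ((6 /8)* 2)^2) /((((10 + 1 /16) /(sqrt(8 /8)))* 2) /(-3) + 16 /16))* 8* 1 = -816 /137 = -5.96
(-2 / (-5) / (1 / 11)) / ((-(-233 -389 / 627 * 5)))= 6897 / 370090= 0.02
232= 232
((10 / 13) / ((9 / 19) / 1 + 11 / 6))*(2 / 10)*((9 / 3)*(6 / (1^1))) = 4104 / 3419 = 1.20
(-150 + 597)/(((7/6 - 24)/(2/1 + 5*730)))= -71493.90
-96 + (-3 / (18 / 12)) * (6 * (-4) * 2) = 0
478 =478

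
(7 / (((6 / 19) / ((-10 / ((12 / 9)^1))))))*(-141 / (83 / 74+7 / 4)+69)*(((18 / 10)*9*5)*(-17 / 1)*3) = 273321783 / 20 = 13666089.15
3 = 3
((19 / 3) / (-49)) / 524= -19 / 77028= -0.00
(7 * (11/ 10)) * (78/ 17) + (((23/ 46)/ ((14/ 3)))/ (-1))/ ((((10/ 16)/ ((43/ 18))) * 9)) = 566836/ 16065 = 35.28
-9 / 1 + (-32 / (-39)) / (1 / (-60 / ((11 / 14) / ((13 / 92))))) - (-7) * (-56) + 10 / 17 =-1760251 / 4301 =-409.27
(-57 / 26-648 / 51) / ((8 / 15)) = -98775 / 3536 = -27.93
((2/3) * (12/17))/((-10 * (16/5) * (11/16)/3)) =-12/187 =-0.06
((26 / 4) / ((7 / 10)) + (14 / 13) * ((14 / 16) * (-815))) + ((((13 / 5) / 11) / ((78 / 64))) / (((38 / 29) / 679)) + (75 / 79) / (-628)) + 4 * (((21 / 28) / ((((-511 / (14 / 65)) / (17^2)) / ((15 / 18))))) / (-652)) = -110849531474567437 / 168413203538580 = -658.20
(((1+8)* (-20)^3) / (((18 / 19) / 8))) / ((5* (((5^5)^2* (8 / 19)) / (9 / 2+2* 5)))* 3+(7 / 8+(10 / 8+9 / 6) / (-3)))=-0.14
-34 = -34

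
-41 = -41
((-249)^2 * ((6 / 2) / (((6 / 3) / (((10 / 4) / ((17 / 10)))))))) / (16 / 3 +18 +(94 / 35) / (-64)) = 7812126000 / 1330403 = 5872.00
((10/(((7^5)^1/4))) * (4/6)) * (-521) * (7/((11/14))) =-83360/11319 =-7.36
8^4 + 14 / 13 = 53262 / 13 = 4097.08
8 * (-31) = -248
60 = 60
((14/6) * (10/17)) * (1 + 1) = 140/51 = 2.75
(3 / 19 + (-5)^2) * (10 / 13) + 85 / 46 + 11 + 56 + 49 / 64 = 32346497 / 363584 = 88.97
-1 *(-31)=31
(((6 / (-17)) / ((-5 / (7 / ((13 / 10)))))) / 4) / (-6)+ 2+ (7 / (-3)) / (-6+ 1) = 16249 / 6630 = 2.45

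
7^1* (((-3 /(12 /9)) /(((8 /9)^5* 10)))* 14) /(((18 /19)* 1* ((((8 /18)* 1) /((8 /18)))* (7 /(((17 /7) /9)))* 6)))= -706401 /2621440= -0.27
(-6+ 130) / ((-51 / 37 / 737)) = -3381356 / 51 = -66301.10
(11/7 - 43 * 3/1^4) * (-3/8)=669/14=47.79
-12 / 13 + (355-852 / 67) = 341.36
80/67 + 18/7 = 1766/469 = 3.77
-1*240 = -240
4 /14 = 2 /7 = 0.29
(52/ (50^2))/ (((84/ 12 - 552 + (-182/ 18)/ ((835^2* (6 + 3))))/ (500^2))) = -73417792500/ 7694749429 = -9.54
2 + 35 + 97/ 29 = 1170/ 29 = 40.34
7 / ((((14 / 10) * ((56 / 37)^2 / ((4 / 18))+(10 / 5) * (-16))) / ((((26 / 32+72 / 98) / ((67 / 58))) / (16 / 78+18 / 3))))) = -323816415 / 6508429312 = -0.05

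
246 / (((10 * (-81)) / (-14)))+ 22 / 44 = 1283 / 270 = 4.75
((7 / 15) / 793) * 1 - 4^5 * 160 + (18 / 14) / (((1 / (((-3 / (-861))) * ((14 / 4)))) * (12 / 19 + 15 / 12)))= -6152603722571 / 37552515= -163839.99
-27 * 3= -81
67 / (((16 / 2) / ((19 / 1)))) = 1273 / 8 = 159.12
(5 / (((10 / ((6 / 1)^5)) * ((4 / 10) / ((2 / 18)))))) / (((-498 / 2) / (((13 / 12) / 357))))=-130 / 9877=-0.01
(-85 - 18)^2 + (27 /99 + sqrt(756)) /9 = 2 * sqrt(21) /3 + 350098 /33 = 10612.09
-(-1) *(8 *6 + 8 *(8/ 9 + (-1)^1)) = 424/ 9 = 47.11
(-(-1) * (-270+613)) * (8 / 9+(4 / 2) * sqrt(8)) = 2744 / 9+1372 * sqrt(2) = 2245.19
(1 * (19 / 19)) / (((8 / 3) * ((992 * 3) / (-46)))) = -23 / 3968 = -0.01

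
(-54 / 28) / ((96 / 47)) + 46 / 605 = -235307 / 271040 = -0.87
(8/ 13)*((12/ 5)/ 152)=12/ 1235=0.01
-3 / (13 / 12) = -36 / 13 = -2.77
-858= -858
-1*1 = -1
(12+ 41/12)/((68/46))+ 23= 13639/408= 33.43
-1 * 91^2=-8281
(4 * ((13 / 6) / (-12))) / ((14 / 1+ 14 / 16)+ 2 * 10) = -52 / 2511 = -0.02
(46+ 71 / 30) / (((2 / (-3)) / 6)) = -4353 / 10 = -435.30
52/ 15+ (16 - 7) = 187/ 15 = 12.47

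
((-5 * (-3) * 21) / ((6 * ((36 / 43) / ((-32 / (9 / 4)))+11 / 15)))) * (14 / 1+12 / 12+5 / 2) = 18963000 / 13921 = 1362.19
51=51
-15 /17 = -0.88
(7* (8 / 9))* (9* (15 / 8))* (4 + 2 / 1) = 630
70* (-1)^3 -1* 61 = -131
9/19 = 0.47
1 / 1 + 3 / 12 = 5 / 4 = 1.25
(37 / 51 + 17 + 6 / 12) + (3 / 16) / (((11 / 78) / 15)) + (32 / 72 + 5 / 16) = 1048189 / 26928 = 38.93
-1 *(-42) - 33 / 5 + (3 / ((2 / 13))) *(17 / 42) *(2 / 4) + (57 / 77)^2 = 9461359 / 237160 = 39.89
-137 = -137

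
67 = 67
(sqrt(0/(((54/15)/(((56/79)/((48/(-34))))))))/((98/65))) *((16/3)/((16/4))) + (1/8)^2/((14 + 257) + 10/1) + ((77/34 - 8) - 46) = -15816911/305728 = -51.74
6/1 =6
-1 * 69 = -69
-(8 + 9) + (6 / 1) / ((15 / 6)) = -73 / 5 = -14.60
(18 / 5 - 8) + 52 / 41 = -642 / 205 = -3.13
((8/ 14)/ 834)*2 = 4/ 2919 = 0.00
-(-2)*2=4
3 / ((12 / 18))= 9 / 2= 4.50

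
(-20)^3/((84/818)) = -1636000/21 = -77904.76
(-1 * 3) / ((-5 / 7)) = 4.20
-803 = -803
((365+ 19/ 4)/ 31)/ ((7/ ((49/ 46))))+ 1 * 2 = 21761/ 5704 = 3.82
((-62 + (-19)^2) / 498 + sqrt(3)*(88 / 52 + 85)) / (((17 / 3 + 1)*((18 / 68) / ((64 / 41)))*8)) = 10166 / 153135 + 76636*sqrt(3) / 7995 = 16.67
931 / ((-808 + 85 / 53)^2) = 2615179 / 1826622121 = 0.00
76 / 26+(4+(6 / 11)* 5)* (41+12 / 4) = 3886 / 13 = 298.92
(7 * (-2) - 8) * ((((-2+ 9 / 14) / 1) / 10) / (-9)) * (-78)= 2717 / 105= 25.88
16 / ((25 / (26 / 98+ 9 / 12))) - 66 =-80054 / 1225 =-65.35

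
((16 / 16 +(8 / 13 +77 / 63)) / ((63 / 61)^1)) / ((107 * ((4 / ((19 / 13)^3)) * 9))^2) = 0.00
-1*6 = -6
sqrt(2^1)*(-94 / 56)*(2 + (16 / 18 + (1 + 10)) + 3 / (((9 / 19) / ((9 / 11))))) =-22184*sqrt(2) / 693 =-45.27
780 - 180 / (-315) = 5464 / 7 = 780.57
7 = 7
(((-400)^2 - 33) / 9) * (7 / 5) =1119769 / 45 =24883.76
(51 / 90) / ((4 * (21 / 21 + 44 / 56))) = 119 / 1500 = 0.08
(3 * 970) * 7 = 20370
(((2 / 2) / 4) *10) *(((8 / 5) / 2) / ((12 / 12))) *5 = 10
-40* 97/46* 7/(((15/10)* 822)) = -13580/28359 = -0.48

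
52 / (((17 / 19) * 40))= 247 / 170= 1.45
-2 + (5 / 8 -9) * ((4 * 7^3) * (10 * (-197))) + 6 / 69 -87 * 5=22635848.09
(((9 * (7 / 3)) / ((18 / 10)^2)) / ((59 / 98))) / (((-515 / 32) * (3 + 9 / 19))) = -1042720 / 5414607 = -0.19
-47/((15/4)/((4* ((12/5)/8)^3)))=-846/625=-1.35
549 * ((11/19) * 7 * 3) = 126819/19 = 6674.68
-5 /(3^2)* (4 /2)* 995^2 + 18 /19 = -188104588 /171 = -1100026.83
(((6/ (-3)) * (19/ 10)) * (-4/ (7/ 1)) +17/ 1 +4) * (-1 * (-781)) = 633391/ 35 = 18096.89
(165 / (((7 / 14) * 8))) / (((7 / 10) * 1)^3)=41250 / 343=120.26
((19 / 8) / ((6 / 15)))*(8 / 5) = 19 / 2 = 9.50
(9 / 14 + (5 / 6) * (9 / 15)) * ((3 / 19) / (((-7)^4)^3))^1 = 24 / 1840891197733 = 0.00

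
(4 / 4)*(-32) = -32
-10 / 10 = -1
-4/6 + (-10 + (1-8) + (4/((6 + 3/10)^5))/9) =-17.67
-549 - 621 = -1170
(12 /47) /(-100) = -0.00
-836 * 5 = -4180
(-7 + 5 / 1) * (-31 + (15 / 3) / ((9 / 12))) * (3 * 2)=292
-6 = -6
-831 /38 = -21.87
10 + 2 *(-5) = 0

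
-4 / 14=-2 / 7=-0.29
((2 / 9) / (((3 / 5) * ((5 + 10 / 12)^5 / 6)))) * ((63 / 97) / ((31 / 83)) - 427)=-126268416 / 902475875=-0.14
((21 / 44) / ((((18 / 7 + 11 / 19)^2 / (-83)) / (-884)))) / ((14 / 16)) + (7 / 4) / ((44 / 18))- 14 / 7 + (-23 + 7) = 62031082503 / 15449368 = 4015.12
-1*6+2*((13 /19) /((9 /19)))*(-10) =-314 /9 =-34.89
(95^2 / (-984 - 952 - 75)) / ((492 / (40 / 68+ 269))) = -41361575 / 16820004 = -2.46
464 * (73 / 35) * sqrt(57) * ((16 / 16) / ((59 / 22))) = 745184 * sqrt(57) / 2065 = 2724.46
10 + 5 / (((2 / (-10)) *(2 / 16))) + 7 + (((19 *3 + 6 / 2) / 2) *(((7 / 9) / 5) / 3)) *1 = -1633 / 9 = -181.44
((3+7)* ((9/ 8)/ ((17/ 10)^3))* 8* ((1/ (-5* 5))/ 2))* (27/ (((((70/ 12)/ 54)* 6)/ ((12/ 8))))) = -22.89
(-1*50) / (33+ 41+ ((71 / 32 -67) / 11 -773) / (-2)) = -7040 / 65253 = -0.11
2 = 2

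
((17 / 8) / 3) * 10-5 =25 / 12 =2.08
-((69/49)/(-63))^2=-529/1058841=-0.00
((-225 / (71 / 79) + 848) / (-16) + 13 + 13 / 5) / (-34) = 123557 / 193120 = 0.64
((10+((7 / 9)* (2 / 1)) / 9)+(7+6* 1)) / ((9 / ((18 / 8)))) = 1877 / 324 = 5.79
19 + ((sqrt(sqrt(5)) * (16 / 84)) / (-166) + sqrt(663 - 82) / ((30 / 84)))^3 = 19 + 8 * (-5 * 5^(1 / 4) + 12201 * sqrt(581))^3 / 661914925875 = 307419.92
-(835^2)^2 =-486122700625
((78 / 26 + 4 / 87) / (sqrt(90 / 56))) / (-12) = -53 * sqrt(35) / 1566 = -0.20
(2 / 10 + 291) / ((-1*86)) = -728 / 215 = -3.39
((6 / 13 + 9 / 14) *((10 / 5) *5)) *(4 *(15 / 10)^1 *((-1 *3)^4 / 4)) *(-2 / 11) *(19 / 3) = -1546695 / 1001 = -1545.15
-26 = -26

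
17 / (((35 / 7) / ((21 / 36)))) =119 / 60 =1.98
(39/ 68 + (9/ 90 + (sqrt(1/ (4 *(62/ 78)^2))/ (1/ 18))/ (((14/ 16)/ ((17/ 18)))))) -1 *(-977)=73034433/ 73780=989.89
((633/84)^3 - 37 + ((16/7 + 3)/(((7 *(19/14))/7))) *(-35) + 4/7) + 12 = 111440145/417088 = 267.19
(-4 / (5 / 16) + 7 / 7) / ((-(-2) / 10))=-59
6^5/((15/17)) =44064/5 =8812.80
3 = 3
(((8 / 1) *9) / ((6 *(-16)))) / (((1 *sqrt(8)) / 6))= -9 *sqrt(2) / 8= -1.59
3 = 3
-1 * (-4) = 4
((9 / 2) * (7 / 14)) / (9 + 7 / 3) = 27 / 136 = 0.20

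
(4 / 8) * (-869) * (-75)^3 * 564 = 103383843750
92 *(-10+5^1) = -460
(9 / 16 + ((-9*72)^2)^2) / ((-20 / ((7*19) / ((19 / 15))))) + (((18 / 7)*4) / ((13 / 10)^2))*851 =-70084833039012195 / 75712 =-925676683207.58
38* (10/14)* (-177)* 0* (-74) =0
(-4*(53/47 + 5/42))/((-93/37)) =182114/91791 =1.98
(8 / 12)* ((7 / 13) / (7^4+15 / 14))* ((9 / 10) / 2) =147 / 2185885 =0.00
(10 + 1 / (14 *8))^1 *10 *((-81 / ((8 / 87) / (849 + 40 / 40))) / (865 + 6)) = -16786834875 / 195104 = -86040.44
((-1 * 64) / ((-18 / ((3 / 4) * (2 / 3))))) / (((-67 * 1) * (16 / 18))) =-2 / 67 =-0.03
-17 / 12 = -1.42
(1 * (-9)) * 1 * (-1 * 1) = 9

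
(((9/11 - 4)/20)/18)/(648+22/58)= -203/14891976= -0.00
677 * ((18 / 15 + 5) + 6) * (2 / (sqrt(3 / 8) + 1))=660752 / 25 - 165188 * sqrt(6) / 25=10245.03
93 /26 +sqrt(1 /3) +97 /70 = sqrt(3) /3 +2258 /455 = 5.54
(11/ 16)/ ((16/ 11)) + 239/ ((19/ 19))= 61305/ 256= 239.47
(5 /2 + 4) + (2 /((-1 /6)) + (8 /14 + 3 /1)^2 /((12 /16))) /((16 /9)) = 913 /98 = 9.32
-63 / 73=-0.86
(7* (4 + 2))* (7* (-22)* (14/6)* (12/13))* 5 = -69655.38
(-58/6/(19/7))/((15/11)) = -2233/855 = -2.61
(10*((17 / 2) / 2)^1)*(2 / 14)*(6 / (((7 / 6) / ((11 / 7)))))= 16830 / 343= 49.07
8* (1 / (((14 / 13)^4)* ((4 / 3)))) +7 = 11.46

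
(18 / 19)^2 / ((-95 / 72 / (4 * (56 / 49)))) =-746496 / 240065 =-3.11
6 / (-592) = -3 / 296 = -0.01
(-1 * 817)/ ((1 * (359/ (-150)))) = 122550/ 359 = 341.36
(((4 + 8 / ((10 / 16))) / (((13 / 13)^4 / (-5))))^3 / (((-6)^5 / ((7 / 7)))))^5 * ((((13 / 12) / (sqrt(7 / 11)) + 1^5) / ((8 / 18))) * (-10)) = -176337998940740 * sqrt(77) / 19683- 379804920795440 / 6561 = -136502282336.80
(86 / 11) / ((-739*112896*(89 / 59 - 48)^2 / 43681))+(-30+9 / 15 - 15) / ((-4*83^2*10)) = 8607419296806727 / 54055614177140284800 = 0.00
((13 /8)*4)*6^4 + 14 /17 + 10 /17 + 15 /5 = 143283 /17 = 8428.41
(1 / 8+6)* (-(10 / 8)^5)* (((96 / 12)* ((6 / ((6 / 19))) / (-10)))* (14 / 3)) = 4073125 / 3072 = 1325.89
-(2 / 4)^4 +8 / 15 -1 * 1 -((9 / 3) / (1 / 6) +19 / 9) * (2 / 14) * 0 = -127 / 240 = -0.53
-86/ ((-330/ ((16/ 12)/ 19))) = 172/ 9405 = 0.02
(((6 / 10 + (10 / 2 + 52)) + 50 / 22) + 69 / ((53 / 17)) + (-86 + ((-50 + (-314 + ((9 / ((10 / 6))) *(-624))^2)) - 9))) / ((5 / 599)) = 99123736525273 / 72875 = 1360188494.34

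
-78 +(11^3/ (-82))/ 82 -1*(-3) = -505631/ 6724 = -75.20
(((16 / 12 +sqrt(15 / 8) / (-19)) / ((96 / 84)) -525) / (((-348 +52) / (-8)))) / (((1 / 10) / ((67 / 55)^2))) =-14108927 / 67155 -31423 * sqrt(30) / 6805040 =-210.12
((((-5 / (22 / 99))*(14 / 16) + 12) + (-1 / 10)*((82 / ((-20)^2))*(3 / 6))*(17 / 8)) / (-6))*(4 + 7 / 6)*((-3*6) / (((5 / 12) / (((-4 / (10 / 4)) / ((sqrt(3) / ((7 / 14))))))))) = 7647607*sqrt(3) / 100000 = 132.46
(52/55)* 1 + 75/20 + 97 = 22373/220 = 101.70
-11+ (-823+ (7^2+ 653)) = -132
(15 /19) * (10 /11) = 150 /209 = 0.72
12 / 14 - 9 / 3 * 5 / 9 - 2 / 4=-1.31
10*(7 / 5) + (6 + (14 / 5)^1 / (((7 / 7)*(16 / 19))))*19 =7647 / 40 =191.18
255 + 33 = 288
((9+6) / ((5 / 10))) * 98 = 2940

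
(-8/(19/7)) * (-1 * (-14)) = -784/19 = -41.26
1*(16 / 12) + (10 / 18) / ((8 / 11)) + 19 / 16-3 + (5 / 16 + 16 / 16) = 115 / 72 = 1.60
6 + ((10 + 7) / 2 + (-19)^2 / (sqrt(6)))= 29 / 2 + 361*sqrt(6) / 6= 161.88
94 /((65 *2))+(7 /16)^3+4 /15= 857413 /798720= 1.07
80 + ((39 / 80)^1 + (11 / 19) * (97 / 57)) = 7058797 / 86640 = 81.47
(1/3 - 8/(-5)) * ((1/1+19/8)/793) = 261/31720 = 0.01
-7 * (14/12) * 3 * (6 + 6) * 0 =0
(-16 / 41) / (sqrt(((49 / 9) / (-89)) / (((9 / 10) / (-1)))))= -72 * sqrt(890) / 1435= -1.50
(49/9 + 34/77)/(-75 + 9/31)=-126449/1604988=-0.08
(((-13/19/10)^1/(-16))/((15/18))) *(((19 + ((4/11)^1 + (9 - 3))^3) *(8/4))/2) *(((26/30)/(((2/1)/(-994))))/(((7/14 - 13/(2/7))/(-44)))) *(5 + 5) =-3437077553/574750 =-5980.13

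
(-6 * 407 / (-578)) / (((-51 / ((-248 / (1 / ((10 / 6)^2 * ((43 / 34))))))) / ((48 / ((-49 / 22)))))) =-19097091200 / 12277587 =-1555.44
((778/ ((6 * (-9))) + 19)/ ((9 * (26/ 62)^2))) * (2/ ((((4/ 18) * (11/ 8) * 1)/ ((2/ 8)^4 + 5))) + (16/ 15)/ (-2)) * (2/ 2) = 5068015129/ 54208440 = 93.49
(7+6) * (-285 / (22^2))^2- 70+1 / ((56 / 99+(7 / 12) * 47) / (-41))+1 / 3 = -518828290297 / 7787372208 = -66.62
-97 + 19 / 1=-78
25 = 25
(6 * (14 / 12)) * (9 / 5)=63 / 5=12.60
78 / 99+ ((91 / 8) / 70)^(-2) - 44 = -29794 / 5577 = -5.34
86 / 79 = 1.09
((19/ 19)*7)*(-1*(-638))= 4466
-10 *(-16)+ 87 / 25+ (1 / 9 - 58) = 23758 / 225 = 105.59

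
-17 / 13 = -1.31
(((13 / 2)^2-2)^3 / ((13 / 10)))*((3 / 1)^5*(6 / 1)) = 15211609245 / 208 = 73132736.75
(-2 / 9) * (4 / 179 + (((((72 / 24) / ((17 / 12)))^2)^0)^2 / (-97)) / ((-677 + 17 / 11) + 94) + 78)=-8664675961 / 499741866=-17.34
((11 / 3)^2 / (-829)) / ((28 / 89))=-10769 / 208908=-0.05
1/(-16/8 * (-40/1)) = 1/80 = 0.01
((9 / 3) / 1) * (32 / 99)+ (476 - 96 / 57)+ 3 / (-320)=95359399 / 200640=475.28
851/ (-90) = -851/ 90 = -9.46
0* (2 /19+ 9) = 0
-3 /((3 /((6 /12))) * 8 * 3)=-0.02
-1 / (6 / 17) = -2.83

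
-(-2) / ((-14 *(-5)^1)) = 1 / 35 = 0.03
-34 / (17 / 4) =-8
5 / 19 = 0.26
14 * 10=140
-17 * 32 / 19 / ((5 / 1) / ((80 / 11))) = -8704 / 209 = -41.65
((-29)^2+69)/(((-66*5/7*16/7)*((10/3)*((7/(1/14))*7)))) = -13/3520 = -0.00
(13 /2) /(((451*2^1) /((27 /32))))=351 /57728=0.01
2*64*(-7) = -896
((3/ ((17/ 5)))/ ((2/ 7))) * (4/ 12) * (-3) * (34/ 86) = -105/ 86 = -1.22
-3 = -3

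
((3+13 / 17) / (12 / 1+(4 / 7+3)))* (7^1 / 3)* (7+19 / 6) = 95648 / 16677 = 5.74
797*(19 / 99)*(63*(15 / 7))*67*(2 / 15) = 2029162 / 11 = 184469.27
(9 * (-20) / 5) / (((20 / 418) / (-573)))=431125.20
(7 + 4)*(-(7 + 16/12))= -275/3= -91.67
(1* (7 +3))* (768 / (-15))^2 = 131072 / 5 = 26214.40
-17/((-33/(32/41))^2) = -17408/1830609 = -0.01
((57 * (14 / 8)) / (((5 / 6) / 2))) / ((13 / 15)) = 3591 / 13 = 276.23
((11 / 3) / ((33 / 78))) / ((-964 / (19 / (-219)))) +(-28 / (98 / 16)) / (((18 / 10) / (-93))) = 523569409 / 2216718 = 236.19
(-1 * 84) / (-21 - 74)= 84 / 95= 0.88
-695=-695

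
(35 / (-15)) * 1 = -7 / 3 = -2.33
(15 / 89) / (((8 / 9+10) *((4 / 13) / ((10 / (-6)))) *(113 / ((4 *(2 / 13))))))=-225 / 492793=-0.00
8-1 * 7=1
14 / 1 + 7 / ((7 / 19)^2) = 459 / 7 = 65.57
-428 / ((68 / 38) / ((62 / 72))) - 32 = -72815 / 306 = -237.96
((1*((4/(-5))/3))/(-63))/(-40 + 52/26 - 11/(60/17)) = -16/155421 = -0.00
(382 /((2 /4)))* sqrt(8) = 1528* sqrt(2) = 2160.92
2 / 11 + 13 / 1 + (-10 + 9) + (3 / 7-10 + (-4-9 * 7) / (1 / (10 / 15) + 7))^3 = -98334524557 / 18536749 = -5304.84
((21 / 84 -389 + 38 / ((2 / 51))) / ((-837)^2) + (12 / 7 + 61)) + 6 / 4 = 1259639309 / 19615932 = 64.22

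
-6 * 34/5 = -204/5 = -40.80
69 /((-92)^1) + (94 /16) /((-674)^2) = -0.75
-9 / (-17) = 9 / 17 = 0.53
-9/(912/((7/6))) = -7/608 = -0.01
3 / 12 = 1 / 4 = 0.25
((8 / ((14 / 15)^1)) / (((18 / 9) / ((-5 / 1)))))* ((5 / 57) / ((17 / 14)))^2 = -35000 / 312987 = -0.11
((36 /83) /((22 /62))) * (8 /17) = 8928 /15521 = 0.58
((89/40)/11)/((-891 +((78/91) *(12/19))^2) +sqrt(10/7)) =-4960910598903/21845305518097160 - 3978309167 *sqrt(70)/109226527590485800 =-0.00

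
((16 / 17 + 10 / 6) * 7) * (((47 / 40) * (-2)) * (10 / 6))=-43757 / 612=-71.50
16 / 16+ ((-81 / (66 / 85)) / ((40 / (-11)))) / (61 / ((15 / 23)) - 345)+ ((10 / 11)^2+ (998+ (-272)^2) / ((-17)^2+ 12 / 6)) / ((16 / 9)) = 103624891531 / 708351424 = 146.29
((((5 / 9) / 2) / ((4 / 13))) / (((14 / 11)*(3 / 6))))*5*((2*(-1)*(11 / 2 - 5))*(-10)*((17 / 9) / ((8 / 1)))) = 16.75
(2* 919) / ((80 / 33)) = 30327 / 40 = 758.18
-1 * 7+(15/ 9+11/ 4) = -31/ 12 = -2.58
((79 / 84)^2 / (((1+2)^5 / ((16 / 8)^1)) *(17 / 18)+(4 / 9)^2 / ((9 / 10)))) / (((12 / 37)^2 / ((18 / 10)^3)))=56056718169 / 131418392000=0.43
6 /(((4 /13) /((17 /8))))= 663 /16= 41.44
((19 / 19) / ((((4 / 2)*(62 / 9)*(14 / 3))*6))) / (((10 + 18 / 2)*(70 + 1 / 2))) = 3 / 1550248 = 0.00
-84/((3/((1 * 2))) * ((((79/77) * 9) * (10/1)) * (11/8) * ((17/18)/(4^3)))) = -200704/6715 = -29.89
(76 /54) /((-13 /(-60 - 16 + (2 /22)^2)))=116470 /14157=8.23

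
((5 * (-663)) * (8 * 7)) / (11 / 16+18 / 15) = -14851200 / 151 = -98352.32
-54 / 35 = -1.54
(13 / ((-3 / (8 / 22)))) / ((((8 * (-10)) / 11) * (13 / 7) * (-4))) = -7 / 240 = -0.03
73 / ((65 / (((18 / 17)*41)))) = 53874 / 1105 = 48.75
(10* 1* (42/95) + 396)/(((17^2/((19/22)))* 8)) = 951/6358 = 0.15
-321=-321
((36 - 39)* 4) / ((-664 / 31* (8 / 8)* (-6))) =-31 / 332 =-0.09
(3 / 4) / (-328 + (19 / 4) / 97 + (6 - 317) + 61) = -291 / 224245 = -0.00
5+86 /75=6.15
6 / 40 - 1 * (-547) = 10943 / 20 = 547.15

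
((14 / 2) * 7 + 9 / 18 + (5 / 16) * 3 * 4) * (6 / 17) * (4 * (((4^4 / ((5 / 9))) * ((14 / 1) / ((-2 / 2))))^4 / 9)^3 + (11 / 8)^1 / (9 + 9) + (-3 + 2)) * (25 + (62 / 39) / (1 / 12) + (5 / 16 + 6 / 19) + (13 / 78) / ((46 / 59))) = 871716663683176438731274316241905580287725921090209441641825063 / 36216375000000000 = 24069682945440465500240550000000000000000000000.00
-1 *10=-10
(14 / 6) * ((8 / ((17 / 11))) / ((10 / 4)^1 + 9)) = 1232 / 1173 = 1.05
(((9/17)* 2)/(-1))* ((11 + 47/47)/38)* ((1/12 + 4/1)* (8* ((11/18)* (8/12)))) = -4.45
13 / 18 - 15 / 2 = -61 / 9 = -6.78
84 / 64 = 21 / 16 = 1.31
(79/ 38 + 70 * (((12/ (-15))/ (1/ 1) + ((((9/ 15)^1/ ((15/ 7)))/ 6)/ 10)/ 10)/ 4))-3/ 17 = -12.09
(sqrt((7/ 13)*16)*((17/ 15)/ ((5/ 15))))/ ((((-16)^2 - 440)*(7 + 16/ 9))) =-153*sqrt(91)/ 236210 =-0.01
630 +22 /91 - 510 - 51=6301 /91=69.24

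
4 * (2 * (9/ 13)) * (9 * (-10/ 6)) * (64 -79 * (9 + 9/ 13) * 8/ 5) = 16301952/ 169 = 96461.25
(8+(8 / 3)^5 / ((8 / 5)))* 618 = 4619344 / 81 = 57028.94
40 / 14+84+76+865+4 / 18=64769 / 63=1028.08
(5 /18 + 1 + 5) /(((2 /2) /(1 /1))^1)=113 /18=6.28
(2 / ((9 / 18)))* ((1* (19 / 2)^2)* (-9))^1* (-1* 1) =3249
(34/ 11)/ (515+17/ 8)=272/ 45507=0.01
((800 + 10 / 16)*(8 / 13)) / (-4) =-123.17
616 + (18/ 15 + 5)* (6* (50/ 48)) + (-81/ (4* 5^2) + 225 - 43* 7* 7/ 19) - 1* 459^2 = -199417307/ 950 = -209912.95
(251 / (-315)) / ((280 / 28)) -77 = -242801 / 3150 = -77.08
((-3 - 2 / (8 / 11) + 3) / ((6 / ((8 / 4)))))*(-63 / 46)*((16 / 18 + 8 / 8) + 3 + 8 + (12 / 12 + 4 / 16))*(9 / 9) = 39193 / 2208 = 17.75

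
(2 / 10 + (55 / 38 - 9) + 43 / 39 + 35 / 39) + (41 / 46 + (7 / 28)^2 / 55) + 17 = 4822309 / 384560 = 12.54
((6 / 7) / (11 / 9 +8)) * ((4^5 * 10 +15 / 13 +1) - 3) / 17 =7187886 / 128401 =55.98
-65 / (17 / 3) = -11.47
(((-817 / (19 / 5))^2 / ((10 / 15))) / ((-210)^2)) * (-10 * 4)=-9245 / 147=-62.89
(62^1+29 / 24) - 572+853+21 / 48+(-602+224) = -1601 / 48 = -33.35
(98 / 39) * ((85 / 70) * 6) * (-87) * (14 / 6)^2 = -338198 / 39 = -8671.74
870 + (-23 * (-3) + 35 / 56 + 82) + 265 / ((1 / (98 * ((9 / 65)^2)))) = 10271897 / 6760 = 1519.51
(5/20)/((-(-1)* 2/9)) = 9/8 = 1.12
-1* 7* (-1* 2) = 14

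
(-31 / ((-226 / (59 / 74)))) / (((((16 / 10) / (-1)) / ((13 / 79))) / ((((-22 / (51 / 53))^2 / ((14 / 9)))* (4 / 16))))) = -40407703765 / 42764472128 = -0.94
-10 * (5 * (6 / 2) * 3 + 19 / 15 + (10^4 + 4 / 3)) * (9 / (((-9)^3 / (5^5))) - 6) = 40313204 / 9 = 4479244.89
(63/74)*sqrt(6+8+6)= 63*sqrt(5)/37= 3.81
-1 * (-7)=7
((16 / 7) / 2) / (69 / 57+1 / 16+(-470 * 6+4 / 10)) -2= -59986158 / 29986999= -2.00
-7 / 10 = -0.70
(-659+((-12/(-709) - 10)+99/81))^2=18155967604324/40717161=445904.56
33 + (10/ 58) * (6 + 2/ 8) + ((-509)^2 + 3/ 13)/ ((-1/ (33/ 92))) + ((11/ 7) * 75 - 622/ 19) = -428139679221/ 4612972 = -92812.11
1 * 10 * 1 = 10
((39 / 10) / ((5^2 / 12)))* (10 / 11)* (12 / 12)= 468 / 275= 1.70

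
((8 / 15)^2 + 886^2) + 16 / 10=176624524 / 225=784997.88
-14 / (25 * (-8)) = 0.07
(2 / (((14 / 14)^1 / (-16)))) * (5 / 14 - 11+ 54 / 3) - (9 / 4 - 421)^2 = -19665743 / 112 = -175586.99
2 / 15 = 0.13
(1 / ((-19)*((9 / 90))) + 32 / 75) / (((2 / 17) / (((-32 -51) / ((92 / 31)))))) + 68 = 12020411 / 131100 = 91.69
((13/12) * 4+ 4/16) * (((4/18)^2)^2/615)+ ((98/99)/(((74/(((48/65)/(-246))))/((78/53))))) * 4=-56980268/261117925695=-0.00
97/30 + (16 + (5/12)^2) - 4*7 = -6187/720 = -8.59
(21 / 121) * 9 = 189 / 121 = 1.56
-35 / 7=-5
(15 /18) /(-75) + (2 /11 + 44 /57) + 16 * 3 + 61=2068021 /18810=109.94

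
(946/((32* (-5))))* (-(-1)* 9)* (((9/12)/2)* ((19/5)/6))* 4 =-80883/1600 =-50.55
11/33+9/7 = 34/21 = 1.62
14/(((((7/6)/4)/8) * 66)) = 64/11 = 5.82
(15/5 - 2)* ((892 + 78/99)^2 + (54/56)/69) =558998091737/701316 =797070.21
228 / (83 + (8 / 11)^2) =9196 / 3369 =2.73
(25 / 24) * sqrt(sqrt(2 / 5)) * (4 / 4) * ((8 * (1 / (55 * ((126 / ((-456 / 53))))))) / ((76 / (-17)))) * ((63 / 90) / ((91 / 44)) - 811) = -895781 * 2^(1 / 4) * 5^(3 / 4) / 2387385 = -1.49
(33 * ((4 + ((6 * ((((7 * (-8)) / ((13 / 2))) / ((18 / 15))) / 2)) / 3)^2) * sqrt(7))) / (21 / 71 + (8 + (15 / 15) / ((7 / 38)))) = 461874028 * sqrt(7) / 3458247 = 353.36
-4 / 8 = -1 / 2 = -0.50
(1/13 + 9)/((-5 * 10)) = -59/325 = -0.18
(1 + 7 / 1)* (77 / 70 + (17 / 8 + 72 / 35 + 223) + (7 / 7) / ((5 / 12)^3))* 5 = 1694743 / 175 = 9684.25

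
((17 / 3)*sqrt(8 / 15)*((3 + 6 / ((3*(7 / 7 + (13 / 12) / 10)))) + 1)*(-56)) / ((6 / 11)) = -1154912*sqrt(30) / 2565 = -2466.17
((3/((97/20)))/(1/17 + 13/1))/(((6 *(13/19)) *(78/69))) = 37145/3639246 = 0.01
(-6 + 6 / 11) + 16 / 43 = -2404 / 473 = -5.08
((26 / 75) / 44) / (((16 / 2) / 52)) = 0.05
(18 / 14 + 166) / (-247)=-1171 / 1729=-0.68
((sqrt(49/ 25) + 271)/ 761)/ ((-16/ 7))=-4767/ 30440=-0.16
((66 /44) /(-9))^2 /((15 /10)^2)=1 /81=0.01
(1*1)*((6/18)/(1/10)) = 10/3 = 3.33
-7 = -7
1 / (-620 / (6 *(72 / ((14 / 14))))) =-108 / 155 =-0.70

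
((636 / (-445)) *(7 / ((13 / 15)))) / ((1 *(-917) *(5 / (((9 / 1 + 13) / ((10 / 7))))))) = 146916 / 3789175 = 0.04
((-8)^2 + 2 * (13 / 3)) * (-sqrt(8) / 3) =-436 * sqrt(2) / 9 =-68.51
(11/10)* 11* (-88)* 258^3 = -91431777888/5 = -18286355577.60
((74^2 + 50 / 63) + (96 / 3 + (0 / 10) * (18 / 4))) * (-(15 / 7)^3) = -130145250 / 2401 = -54204.60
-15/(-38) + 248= 248.39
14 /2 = 7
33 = 33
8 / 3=2.67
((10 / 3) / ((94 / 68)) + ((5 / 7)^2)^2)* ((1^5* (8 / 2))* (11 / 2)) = 19898230 / 338541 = 58.78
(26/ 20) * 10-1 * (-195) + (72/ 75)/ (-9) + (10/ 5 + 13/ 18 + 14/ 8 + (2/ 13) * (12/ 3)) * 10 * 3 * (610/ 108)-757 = 32954693/ 105300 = 312.96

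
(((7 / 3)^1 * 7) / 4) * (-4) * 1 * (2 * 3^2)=-294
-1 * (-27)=27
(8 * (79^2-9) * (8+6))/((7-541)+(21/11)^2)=-84456064/64173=-1316.07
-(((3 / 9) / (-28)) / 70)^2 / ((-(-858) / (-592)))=37 / 1854052200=0.00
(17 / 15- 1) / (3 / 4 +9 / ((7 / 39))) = 56 / 21375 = 0.00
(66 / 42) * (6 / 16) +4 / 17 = 785 / 952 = 0.82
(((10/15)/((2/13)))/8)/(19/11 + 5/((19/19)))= 0.08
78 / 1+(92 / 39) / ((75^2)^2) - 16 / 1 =76507031342 / 1233984375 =62.00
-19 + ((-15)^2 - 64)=142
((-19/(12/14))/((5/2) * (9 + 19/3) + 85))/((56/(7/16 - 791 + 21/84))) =48051/18944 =2.54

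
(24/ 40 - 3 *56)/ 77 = -837/ 385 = -2.17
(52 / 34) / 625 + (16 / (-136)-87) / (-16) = 54473 / 10000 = 5.45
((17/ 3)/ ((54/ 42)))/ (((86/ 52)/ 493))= 1525342/ 1161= 1313.82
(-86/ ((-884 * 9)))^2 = 1849/ 15824484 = 0.00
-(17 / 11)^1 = -17 / 11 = -1.55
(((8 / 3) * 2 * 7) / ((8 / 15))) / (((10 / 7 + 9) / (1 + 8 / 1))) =4410 / 73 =60.41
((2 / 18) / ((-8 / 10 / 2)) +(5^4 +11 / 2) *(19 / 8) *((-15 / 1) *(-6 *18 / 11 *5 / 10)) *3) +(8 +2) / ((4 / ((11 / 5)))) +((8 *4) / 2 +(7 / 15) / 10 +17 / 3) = 6550324949 / 19800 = 330824.49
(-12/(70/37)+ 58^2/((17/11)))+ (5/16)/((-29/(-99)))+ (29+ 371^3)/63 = 2019392684741/2484720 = 812724.45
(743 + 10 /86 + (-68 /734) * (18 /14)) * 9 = 738690012 /110467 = 6686.97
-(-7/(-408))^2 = -49/166464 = -0.00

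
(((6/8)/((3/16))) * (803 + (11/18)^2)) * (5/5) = 260293/81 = 3213.49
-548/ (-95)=548/ 95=5.77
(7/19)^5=16807/2476099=0.01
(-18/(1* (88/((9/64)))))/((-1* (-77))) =-81/216832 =-0.00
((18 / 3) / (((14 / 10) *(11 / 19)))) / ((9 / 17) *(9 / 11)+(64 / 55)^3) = 146561250 / 39771011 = 3.69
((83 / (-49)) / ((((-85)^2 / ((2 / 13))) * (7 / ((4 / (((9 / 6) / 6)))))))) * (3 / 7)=-7968 / 225513925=-0.00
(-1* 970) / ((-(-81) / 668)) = -647960 / 81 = -7999.51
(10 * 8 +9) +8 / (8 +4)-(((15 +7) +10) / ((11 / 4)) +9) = 69.03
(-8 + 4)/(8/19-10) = 38/91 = 0.42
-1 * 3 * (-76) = 228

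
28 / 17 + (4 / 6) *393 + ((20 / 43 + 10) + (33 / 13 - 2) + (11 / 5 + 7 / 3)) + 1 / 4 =159327661 / 570180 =279.43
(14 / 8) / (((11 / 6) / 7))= 147 / 22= 6.68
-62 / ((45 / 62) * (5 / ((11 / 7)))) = -42284 / 1575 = -26.85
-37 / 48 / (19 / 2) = -37 / 456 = -0.08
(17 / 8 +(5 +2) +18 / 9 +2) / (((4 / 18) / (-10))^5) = -19375453125 / 8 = -2421931640.62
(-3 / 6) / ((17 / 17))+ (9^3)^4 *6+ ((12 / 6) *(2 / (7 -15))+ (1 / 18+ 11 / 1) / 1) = 30502389940129 / 18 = 1694577218896.06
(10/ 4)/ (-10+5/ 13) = -13/ 50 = -0.26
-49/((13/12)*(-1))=588/13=45.23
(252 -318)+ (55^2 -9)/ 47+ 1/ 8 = -641/ 376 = -1.70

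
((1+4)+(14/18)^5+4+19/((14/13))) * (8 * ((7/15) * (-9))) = -17808460/19683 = -904.76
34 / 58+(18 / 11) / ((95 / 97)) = 2.26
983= 983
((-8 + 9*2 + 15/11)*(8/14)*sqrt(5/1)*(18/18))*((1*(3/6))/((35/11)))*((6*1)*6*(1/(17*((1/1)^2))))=1800*sqrt(5)/833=4.83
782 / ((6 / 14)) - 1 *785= 3119 / 3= 1039.67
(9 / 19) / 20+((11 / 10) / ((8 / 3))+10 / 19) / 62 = 3659 / 94240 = 0.04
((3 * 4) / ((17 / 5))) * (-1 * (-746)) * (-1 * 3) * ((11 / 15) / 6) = -16412 / 17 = -965.41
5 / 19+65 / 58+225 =249475 / 1102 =226.38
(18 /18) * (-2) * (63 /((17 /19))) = -2394 /17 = -140.82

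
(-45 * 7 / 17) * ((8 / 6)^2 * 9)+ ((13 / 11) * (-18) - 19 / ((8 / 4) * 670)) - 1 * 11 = -82380053 / 250580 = -328.76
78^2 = 6084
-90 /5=-18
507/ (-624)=-13/ 16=-0.81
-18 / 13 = -1.38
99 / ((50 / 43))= 4257 / 50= 85.14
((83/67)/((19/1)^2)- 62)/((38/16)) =-26.10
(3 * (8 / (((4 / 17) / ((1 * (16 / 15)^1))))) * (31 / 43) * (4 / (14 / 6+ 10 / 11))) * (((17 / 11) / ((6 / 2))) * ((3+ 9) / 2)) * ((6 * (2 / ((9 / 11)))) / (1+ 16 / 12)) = 302742528 / 161035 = 1879.98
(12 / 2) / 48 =0.12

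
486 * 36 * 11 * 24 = 4618944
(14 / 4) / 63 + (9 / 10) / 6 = 37 / 180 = 0.21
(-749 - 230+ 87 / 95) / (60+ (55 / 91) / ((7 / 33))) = -59188766 / 3803325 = -15.56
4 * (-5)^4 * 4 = 10000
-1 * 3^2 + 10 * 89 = 881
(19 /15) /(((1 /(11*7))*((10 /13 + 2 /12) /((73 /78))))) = 1463 /15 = 97.53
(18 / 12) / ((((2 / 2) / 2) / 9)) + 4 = 31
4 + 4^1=8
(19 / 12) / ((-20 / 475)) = -37.60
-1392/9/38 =-232/57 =-4.07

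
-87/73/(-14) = 87/1022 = 0.09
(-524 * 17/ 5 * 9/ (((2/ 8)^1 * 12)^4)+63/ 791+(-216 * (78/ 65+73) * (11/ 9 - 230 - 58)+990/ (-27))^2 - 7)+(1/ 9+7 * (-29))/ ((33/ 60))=59678490002276658/ 2825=21125129204345.72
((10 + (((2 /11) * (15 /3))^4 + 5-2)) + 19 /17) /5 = 736768 /248897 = 2.96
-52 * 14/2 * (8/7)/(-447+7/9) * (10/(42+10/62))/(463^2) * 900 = 0.00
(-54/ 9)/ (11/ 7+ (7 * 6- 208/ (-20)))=-0.11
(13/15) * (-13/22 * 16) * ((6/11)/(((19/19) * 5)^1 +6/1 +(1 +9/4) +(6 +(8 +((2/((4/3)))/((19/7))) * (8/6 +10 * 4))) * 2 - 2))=-205504/3951255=-0.05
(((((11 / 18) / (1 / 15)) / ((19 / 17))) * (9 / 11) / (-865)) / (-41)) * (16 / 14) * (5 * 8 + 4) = 8976 / 943369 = 0.01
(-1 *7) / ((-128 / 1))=7 / 128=0.05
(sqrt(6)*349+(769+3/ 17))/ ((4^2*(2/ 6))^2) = 57.10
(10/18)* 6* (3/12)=5/6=0.83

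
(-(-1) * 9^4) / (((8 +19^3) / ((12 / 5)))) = 2.29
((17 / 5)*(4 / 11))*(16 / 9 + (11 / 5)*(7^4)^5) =537161536715523996172 / 2475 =217034964329504644.92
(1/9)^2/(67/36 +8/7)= 28/6813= 0.00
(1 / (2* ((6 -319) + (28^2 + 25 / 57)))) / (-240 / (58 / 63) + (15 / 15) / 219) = -362007 / 88979157584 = -0.00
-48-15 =-63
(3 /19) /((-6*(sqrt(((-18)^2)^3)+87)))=-1 /224922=-0.00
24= 24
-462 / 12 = -77 / 2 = -38.50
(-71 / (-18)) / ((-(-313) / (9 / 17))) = 71 / 10642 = 0.01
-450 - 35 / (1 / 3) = -555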